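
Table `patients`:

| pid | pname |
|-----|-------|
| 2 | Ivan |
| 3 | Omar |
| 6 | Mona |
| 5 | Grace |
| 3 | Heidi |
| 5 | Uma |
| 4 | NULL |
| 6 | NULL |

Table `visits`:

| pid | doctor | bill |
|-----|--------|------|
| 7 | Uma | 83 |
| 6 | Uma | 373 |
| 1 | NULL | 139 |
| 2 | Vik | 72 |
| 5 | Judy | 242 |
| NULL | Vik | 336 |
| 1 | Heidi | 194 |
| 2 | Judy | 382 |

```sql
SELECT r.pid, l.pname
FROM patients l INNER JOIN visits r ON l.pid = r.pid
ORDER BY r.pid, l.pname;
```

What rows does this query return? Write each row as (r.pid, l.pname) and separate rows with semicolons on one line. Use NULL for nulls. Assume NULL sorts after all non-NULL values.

(2, Ivan); (2, Ivan); (5, Grace); (5, Uma); (6, Mona); (6, NULL)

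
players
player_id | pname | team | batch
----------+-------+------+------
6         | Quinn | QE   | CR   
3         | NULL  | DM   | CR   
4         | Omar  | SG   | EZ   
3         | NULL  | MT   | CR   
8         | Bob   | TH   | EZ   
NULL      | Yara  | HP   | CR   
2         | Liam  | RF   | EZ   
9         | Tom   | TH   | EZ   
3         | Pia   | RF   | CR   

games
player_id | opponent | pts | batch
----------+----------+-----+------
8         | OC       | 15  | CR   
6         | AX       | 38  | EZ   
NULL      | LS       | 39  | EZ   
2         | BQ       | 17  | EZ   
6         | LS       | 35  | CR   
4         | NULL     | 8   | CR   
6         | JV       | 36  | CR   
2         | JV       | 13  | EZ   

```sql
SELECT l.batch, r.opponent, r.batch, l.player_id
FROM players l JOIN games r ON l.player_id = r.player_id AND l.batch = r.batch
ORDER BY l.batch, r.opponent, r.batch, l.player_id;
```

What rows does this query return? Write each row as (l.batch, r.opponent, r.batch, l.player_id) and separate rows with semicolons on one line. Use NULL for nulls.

(CR, JV, CR, 6); (CR, LS, CR, 6); (EZ, BQ, EZ, 2); (EZ, JV, EZ, 2)

INNER JOIN keeps only pairs where the ON condition holds.
Matching on l.player_id = r.player_id AND l.batch = r.batch. A NULL in a compared column never satisfies the condition.
Matched pairs: 4.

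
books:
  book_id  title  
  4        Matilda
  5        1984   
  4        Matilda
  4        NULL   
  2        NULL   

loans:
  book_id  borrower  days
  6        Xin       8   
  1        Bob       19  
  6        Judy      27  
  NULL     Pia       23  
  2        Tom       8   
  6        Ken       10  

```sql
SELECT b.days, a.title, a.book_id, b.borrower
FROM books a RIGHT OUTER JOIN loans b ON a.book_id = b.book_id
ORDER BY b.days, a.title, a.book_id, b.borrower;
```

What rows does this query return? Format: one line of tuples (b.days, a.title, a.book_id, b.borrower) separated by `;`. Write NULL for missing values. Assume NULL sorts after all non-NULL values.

(8, NULL, 2, Tom); (8, NULL, NULL, Xin); (10, NULL, NULL, Ken); (19, NULL, NULL, Bob); (23, NULL, NULL, Pia); (27, NULL, NULL, Judy)

RIGHT JOIN keeps every row from `loans`; unmatched rows get NULL for `books`'s columns.
Matching on a.book_id = b.book_id. A NULL in a compared column never satisfies the condition.
- a row (book_id=4): no match.
- a row (book_id=5): no match.
- a row (book_id=4): no match.
- a row (book_id=4): no match.
- a row (book_id=2): matches 1 b row(s) → 1 output row(s).
- 5 row(s) from b found no a partner → padded with NULL.
After projecting and ordering:
b.days | a.title | a.book_id | b.borrower
8 | NULL | 2 | Tom
8 | NULL | NULL | Xin
10 | NULL | NULL | Ken
19 | NULL | NULL | Bob
23 | NULL | NULL | Pia
27 | NULL | NULL | Judy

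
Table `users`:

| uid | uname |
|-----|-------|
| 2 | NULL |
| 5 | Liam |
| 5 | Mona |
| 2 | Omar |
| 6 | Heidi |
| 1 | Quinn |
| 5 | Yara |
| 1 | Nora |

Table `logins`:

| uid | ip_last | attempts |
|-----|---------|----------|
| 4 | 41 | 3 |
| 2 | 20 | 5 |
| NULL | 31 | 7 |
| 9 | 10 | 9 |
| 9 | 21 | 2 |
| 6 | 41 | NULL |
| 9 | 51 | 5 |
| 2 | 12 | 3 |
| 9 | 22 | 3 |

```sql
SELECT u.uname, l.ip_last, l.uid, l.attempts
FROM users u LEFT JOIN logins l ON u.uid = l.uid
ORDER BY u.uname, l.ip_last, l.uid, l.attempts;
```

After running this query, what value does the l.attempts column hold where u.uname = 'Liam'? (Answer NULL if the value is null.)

LEFT JOIN keeps every row from `users`; unmatched rows get NULL for `logins`'s columns.
Matching on u.uid = l.uid. A NULL in a compared column never satisfies the condition.
- uid=2: 2 matching l row(s), so 2 row(s) emitted.
- uid=5: no l row matches, row kept with l columns NULL.
- uid=5: no l row matches, row kept with l columns NULL.
- uid=2: 2 matching l row(s), so 2 row(s) emitted.
- uid=6: 1 matching l row(s), so 1 row(s) emitted.
- uid=1: no l row matches, row kept with l columns NULL.
- uid=5: no l row matches, row kept with l columns NULL.
- uid=1: no l row matches, row kept with l columns NULL.

NULL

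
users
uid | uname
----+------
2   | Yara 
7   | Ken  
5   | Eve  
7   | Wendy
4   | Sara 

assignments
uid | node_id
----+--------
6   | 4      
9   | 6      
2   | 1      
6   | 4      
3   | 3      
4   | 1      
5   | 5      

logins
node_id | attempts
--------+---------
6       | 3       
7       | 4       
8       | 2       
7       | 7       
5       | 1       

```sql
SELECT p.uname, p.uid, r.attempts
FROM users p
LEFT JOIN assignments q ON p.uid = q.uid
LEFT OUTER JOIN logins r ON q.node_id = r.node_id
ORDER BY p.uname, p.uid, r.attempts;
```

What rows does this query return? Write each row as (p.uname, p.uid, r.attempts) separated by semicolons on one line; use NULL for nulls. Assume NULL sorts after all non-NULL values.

Joins associate left-to-right: users LEFT JOIN assignments on uid gives 5 intermediate row(s).
Then LEFT JOIN `logins r` on node_id: each of those 5 rows is kept; rows whose q.node_id has no match in r get NULL for r's columns.

(Eve, 5, 1); (Ken, 7, NULL); (Sara, 4, NULL); (Wendy, 7, NULL); (Yara, 2, NULL)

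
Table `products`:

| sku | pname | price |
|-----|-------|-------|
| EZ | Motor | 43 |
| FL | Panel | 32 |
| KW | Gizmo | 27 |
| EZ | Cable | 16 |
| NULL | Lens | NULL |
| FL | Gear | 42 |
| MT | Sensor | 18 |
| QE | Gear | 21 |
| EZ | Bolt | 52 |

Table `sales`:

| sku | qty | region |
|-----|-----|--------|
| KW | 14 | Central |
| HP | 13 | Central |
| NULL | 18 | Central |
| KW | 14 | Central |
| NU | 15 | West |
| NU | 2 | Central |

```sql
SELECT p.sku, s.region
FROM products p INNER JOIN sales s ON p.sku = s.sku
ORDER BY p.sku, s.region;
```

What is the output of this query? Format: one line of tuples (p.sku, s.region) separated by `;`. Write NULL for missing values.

(KW, Central); (KW, Central)

INNER JOIN keeps only pairs where the ON condition holds.
Matching on p.sku = s.sku. A NULL in a compared column never satisfies the condition.
Matched pairs: 2.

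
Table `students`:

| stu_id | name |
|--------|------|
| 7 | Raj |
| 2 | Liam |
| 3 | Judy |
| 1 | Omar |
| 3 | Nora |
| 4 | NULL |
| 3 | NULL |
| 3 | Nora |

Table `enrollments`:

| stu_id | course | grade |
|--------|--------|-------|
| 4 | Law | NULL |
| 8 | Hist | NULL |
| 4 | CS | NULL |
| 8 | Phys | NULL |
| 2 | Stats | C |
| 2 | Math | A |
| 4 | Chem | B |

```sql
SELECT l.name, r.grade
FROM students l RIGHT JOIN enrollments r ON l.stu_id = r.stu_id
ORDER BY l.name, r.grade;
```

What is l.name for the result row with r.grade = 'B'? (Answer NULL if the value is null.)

NULL

RIGHT JOIN keeps every row from `enrollments`; unmatched rows get NULL for `students`'s columns.
Matching on l.stu_id = r.stu_id.
- l row (stu_id=7): no match.
- l row (stu_id=2): matches 2 r row(s) → 2 output row(s).
- l row (stu_id=3): no match.
- l row (stu_id=1): no match.
- l row (stu_id=3): no match.
- l row (stu_id=4): matches 3 r row(s) → 3 output row(s).
- l row (stu_id=3): no match.
- l row (stu_id=3): no match.
- plus 2 unmatched r row(s), each kept with NULL l columns.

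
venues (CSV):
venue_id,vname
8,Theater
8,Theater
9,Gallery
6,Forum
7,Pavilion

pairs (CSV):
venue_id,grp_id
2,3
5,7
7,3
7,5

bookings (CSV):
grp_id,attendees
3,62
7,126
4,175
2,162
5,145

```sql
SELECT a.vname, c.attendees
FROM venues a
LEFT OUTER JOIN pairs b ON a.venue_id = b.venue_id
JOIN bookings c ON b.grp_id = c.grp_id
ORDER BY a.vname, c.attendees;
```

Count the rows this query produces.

2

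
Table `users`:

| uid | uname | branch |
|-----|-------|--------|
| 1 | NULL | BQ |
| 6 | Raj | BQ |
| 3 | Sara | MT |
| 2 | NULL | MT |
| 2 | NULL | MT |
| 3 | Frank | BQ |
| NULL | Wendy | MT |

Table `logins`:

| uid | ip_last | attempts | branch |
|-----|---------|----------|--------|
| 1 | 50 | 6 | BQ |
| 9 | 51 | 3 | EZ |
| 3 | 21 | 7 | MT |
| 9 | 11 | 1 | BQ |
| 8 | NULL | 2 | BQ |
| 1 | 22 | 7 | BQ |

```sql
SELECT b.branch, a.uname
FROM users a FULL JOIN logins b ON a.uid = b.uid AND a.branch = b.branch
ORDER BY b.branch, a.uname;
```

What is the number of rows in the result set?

11

FULL OUTER JOIN keeps every row from both sides; unmatched rows get NULL for the other side's columns.
Matching on a.uid = b.uid AND a.branch = b.branch. A NULL in a compared column never satisfies the condition.
- a[0] uid=1, branch=BQ → 2 match(es) in b → 2 row(s).
- a[1] uid=6, branch=BQ → no match; kept with NULLs on the b side.
- a[2] uid=3, branch=MT → 1 match(es) in b → 1 row(s).
- a[3] uid=2, branch=MT → no match; kept with NULLs on the b side.
- a[4] uid=2, branch=MT → no match; kept with NULLs on the b side.
- a[5] uid=3, branch=BQ → no match; kept with NULLs on the b side.
- a[6] uid=NULL, branch=MT → no match; kept with NULLs on the b side.
- plus 3 unmatched b row(s), each kept with NULL a columns.
Total: 3 matched + 8 padded = 11 rows.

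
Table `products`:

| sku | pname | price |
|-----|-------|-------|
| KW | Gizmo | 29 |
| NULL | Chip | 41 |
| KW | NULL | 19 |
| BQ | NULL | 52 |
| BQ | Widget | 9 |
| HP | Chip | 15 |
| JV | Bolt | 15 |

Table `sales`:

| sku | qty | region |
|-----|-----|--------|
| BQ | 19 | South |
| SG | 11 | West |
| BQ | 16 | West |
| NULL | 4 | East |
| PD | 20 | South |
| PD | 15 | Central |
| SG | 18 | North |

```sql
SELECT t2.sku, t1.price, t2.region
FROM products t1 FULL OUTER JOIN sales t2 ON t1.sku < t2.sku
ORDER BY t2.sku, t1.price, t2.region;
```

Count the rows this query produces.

FULL OUTER JOIN keeps every row from both sides; unmatched rows get NULL for the other side's columns.
Matching on t1.sku < t2.sku. A NULL in a compared column never satisfies the condition.
- t1 row (sku=KW): matches 4 t2 row(s) → 4 output row(s).
- t1 row (sku=NULL): no match → kept, t2 columns NULL.
- t1 row (sku=KW): matches 4 t2 row(s) → 4 output row(s).
- t1 row (sku=BQ): matches 4 t2 row(s) → 4 output row(s).
- t1 row (sku=BQ): matches 4 t2 row(s) → 4 output row(s).
- t1 row (sku=HP): matches 4 t2 row(s) → 4 output row(s).
- t1 row (sku=JV): matches 4 t2 row(s) → 4 output row(s).
- plus 3 unmatched t2 row(s), each kept with NULL t1 columns.
Total: 24 matched + 4 padded = 28 rows.

28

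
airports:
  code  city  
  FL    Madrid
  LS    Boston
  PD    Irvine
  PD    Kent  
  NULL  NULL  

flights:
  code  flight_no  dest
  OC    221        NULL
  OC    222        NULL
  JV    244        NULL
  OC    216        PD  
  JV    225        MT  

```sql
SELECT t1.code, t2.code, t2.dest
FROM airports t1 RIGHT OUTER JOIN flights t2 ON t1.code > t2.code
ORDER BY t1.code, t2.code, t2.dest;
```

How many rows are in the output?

RIGHT JOIN keeps every row from `flights`; unmatched rows get NULL for `airports`'s columns.
Matching on t1.code > t2.code. A NULL in a compared column never satisfies the condition.
- t1[0] code=FL → no match.
- t1[1] code=LS → 2 match(es) in t2 → 2 row(s).
- t1[2] code=PD → 5 match(es) in t2 → 5 row(s).
- t1[3] code=PD → 5 match(es) in t2 → 5 row(s).
- t1[4] code=NULL → no match.
- every t2 row matched at least one t1 row.
Total: 12 rows.

12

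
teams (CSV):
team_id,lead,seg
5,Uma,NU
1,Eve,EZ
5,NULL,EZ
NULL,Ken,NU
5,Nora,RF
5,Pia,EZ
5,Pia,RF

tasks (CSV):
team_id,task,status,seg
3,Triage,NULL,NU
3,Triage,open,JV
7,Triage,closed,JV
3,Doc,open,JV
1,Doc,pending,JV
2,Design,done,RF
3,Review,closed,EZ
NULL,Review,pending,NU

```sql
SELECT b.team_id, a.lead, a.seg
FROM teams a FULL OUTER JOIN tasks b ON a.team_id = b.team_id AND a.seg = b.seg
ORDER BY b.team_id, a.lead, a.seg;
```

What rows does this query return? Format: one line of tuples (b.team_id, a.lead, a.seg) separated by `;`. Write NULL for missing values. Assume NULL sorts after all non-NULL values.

FULL OUTER JOIN keeps every row from both sides; unmatched rows get NULL for the other side's columns.
Matching on a.team_id = b.team_id AND a.seg = b.seg. A NULL in a compared column never satisfies the condition.
- a[0] team_id=5, seg=NU → no match; kept with NULLs on the b side.
- a[1] team_id=1, seg=EZ → no match; kept with NULLs on the b side.
- a[2] team_id=5, seg=EZ → no match; kept with NULLs on the b side.
- a[3] team_id=NULL, seg=NU → no match; kept with NULLs on the b side.
- a[4] team_id=5, seg=RF → no match; kept with NULLs on the b side.
- a[5] team_id=5, seg=EZ → no match; kept with NULLs on the b side.
- a[6] team_id=5, seg=RF → no match; kept with NULLs on the b side.
- plus 8 unmatched b row(s), each kept with NULL a columns.

(1, NULL, NULL); (2, NULL, NULL); (3, NULL, NULL); (3, NULL, NULL); (3, NULL, NULL); (3, NULL, NULL); (7, NULL, NULL); (NULL, Eve, EZ); (NULL, Ken, NU); (NULL, Nora, RF); (NULL, Pia, EZ); (NULL, Pia, RF); (NULL, Uma, NU); (NULL, NULL, EZ); (NULL, NULL, NULL)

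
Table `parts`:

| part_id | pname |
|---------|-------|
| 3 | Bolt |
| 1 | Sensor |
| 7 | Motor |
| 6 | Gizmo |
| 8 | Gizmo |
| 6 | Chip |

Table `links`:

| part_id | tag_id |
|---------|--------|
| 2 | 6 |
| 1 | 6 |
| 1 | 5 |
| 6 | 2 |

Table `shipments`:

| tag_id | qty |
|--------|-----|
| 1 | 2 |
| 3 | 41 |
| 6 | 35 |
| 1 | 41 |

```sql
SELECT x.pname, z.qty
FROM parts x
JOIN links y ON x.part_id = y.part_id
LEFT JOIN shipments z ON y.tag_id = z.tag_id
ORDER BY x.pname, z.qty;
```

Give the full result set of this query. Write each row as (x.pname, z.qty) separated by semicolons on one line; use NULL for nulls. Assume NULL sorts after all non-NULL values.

(Chip, NULL); (Gizmo, NULL); (Sensor, 35); (Sensor, NULL)

Step 1 — x INNER JOIN y on part_id → 4 row(s).
Then LEFT JOIN `shipments z` on tag_id: each of those 4 rows is kept; rows whose y.tag_id has no match in z get NULL for z's columns.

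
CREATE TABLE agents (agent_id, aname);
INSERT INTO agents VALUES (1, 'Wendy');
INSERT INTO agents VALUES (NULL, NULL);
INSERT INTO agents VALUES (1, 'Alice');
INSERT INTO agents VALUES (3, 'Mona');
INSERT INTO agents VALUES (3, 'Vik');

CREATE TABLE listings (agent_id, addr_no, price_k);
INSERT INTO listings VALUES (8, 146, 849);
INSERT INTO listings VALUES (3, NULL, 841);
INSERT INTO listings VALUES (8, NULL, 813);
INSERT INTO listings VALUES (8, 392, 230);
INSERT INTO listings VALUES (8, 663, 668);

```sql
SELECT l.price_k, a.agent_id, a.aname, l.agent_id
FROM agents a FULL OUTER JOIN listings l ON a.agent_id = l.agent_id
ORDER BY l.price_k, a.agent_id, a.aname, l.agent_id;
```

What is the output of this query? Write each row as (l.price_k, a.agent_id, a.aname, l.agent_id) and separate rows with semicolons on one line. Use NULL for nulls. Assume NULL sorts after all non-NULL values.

(230, NULL, NULL, 8); (668, NULL, NULL, 8); (813, NULL, NULL, 8); (841, 3, Mona, 3); (841, 3, Vik, 3); (849, NULL, NULL, 8); (NULL, 1, Alice, NULL); (NULL, 1, Wendy, NULL); (NULL, NULL, NULL, NULL)

FULL OUTER JOIN keeps every row from both sides; unmatched rows get NULL for the other side's columns.
Matching on a.agent_id = l.agent_id. A NULL in a compared column never satisfies the condition.
- agent_id=1: no l row matches, row kept with l columns NULL.
- agent_id=NULL: no l row matches, row kept with l columns NULL.
- agent_id=1: no l row matches, row kept with l columns NULL.
- agent_id=3: 1 matching l row(s), so 1 row(s) emitted.
- agent_id=3: 1 matching l row(s), so 1 row(s) emitted.
- 4 row(s) from l found no a partner → padded with NULL.
After projecting and ordering:
l.price_k | a.agent_id | a.aname | l.agent_id
230 | NULL | NULL | 8
668 | NULL | NULL | 8
813 | NULL | NULL | 8
841 | 3 | Mona | 3
841 | 3 | Vik | 3
849 | NULL | NULL | 8
NULL | 1 | Alice | NULL
NULL | 1 | Wendy | NULL
NULL | NULL | NULL | NULL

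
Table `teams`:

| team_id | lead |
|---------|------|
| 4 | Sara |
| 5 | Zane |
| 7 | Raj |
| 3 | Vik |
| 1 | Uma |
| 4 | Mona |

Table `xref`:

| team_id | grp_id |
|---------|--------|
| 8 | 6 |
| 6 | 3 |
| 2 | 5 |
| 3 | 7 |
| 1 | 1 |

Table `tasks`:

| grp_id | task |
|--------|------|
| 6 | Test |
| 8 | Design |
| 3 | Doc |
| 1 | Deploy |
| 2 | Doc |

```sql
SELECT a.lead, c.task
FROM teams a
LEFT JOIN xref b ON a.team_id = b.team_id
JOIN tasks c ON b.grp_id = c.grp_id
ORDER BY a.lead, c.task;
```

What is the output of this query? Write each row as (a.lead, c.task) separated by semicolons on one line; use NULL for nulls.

(Uma, Deploy)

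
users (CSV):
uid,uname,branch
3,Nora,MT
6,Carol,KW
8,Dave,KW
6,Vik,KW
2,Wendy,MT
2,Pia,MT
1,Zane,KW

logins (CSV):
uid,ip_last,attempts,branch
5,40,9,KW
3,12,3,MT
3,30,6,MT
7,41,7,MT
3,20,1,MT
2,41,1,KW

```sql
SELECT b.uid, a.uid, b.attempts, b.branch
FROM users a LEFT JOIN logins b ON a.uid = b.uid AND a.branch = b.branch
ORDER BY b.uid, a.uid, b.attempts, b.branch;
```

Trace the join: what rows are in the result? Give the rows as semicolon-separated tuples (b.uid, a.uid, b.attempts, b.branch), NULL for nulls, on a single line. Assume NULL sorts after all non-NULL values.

LEFT JOIN keeps every row from `users`; unmatched rows get NULL for `logins`'s columns.
Matching on a.uid = b.uid AND a.branch = b.branch.
Matched pairs: 3; unmatched a rows kept: 6.

(3, 3, 1, MT); (3, 3, 3, MT); (3, 3, 6, MT); (NULL, 1, NULL, NULL); (NULL, 2, NULL, NULL); (NULL, 2, NULL, NULL); (NULL, 6, NULL, NULL); (NULL, 6, NULL, NULL); (NULL, 8, NULL, NULL)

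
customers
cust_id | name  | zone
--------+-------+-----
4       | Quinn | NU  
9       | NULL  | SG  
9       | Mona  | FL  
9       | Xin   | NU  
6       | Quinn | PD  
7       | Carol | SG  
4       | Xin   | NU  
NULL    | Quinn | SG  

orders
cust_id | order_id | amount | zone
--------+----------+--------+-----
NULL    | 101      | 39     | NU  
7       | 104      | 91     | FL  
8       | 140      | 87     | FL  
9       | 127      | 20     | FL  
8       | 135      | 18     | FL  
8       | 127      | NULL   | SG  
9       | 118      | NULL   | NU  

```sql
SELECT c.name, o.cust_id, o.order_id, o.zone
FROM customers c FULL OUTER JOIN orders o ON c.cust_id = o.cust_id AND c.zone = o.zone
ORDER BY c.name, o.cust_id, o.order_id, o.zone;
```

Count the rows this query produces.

13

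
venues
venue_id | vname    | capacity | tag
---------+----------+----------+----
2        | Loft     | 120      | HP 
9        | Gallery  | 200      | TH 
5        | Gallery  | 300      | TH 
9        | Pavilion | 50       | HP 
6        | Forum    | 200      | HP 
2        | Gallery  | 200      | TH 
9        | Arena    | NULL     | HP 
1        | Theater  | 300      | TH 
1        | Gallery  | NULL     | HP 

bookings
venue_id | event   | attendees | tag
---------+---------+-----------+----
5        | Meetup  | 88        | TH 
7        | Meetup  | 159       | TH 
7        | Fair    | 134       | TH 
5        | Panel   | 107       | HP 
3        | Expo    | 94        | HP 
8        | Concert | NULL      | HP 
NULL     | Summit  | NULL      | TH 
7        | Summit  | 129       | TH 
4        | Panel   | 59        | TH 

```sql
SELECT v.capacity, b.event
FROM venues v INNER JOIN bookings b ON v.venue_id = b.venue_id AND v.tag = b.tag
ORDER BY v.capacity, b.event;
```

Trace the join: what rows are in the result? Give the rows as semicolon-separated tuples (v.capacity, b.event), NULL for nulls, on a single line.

(300, Meetup)

INNER JOIN keeps only pairs where the ON condition holds.
Matching on v.venue_id = b.venue_id AND v.tag = b.tag. A NULL in a compared column never satisfies the condition.
Matched pairs: 1.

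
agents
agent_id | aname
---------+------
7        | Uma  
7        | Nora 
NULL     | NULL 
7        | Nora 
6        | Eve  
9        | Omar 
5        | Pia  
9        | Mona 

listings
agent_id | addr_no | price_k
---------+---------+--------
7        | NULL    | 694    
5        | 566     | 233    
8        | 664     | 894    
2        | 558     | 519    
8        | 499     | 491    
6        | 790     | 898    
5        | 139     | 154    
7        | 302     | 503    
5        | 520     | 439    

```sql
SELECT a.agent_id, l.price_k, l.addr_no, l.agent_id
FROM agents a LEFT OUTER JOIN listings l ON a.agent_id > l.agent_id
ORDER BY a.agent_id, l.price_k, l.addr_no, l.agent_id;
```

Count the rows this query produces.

LEFT JOIN keeps every row from `agents`; unmatched rows get NULL for `listings`'s columns.
Matching on a.agent_id > l.agent_id. A NULL in a compared column never satisfies the condition.
- a row (agent_id=7): matches 5 l row(s) → 5 output row(s).
- a row (agent_id=7): matches 5 l row(s) → 5 output row(s).
- a row (agent_id=NULL): no match → kept, l columns NULL.
- a row (agent_id=7): matches 5 l row(s) → 5 output row(s).
- a row (agent_id=6): matches 4 l row(s) → 4 output row(s).
- a row (agent_id=9): matches 9 l row(s) → 9 output row(s).
- a row (agent_id=5): matches 1 l row(s) → 1 output row(s).
- a row (agent_id=9): matches 9 l row(s) → 9 output row(s).
Total: 38 matched + 1 padded = 39 rows.

39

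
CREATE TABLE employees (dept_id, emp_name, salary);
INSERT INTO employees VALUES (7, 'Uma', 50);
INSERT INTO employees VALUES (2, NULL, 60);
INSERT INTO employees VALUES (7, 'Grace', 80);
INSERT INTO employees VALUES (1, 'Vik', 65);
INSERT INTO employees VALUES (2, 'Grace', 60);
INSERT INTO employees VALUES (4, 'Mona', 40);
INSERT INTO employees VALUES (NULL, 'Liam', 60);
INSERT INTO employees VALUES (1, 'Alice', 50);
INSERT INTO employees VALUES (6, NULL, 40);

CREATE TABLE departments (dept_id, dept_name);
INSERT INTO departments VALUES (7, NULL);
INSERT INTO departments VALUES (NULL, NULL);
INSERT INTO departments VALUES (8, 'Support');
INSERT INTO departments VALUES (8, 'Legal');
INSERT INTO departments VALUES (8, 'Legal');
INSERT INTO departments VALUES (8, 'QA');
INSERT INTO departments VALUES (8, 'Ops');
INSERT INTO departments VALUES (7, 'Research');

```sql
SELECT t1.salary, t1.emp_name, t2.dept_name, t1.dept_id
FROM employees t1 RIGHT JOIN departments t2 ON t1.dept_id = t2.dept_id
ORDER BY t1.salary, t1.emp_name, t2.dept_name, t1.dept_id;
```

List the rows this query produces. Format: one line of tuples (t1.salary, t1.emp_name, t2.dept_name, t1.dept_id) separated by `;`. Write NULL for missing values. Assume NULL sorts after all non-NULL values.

RIGHT JOIN keeps every row from `departments`; unmatched rows get NULL for `employees`'s columns.
Matching on t1.dept_id = t2.dept_id. A NULL in a compared column never satisfies the condition.
- dept_id=7: 2 matching t2 row(s), so 2 row(s) emitted.
- dept_id=2: no matching t2 row.
- dept_id=7: 2 matching t2 row(s), so 2 row(s) emitted.
- dept_id=1: no matching t2 row.
- dept_id=2: no matching t2 row.
- dept_id=4: no matching t2 row.
- dept_id=NULL: no matching t2 row.
- dept_id=1: no matching t2 row.
- dept_id=6: no matching t2 row.
- plus 6 unmatched t2 row(s), each kept with NULL t1 columns.
After projecting and ordering:
t1.salary | t1.emp_name | t2.dept_name | t1.dept_id
50 | Uma | Research | 7
50 | Uma | NULL | 7
80 | Grace | Research | 7
80 | Grace | NULL | 7
NULL | NULL | Legal | NULL
NULL | NULL | Legal | NULL
NULL | NULL | Ops | NULL
NULL | NULL | QA | NULL
NULL | NULL | Support | NULL
NULL | NULL | NULL | NULL

(50, Uma, Research, 7); (50, Uma, NULL, 7); (80, Grace, Research, 7); (80, Grace, NULL, 7); (NULL, NULL, Legal, NULL); (NULL, NULL, Legal, NULL); (NULL, NULL, Ops, NULL); (NULL, NULL, QA, NULL); (NULL, NULL, Support, NULL); (NULL, NULL, NULL, NULL)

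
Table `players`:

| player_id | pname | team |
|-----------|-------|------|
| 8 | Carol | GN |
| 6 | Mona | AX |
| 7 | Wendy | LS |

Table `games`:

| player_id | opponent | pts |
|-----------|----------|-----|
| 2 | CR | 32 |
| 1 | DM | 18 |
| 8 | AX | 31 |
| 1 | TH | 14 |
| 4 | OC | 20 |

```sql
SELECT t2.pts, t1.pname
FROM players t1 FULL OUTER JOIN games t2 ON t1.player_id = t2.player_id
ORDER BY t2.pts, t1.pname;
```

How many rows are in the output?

7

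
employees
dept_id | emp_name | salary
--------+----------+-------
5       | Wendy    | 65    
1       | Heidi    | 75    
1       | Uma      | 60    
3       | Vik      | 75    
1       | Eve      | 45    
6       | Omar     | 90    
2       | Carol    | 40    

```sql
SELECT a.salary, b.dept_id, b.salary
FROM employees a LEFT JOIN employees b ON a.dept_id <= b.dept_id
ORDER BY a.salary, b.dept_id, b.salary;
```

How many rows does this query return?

31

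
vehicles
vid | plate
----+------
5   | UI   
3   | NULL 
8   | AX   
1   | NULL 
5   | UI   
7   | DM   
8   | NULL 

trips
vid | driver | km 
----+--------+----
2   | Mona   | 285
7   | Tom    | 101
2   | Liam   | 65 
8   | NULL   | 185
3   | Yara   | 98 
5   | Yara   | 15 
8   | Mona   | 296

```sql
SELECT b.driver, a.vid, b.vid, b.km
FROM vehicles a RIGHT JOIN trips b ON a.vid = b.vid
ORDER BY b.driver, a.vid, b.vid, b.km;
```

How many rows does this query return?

RIGHT JOIN keeps every row from `trips`; unmatched rows get NULL for `vehicles`'s columns.
Matching on a.vid = b.vid.
Matched pairs: 8; unmatched b rows kept: 2.
Total: 8 matched + 2 padded = 10 rows.

10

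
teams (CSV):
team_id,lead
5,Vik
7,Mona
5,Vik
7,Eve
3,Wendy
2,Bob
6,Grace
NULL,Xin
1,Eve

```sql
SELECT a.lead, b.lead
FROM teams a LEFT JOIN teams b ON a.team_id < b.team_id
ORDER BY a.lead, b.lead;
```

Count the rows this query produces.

29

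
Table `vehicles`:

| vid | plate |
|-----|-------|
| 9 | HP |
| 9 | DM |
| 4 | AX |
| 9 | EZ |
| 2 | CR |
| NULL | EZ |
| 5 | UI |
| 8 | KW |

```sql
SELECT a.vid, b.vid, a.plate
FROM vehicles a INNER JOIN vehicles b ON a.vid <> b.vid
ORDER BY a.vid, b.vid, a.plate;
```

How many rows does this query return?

36

INNER JOIN keeps only pairs where the ON condition holds.
Matching on a.vid <> b.vid. A NULL in a compared column never satisfies the condition.
Matched pairs: 36.
Total: 36 rows.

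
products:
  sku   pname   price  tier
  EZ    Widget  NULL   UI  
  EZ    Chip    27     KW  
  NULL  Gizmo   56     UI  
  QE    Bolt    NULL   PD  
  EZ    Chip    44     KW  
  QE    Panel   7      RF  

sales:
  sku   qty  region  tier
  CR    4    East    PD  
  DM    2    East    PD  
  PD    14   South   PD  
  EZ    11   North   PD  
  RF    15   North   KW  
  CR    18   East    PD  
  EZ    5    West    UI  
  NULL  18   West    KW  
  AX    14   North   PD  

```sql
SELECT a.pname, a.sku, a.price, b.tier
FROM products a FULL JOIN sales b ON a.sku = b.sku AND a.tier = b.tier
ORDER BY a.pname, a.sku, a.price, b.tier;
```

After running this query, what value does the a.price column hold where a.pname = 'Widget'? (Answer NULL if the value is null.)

FULL OUTER JOIN keeps every row from both sides; unmatched rows get NULL for the other side's columns.
Matching on a.sku = b.sku AND a.tier = b.tier. A NULL in a compared column never satisfies the condition.
Matched pairs: 1; unmatched a rows kept: 5; unmatched b rows kept: 8.

NULL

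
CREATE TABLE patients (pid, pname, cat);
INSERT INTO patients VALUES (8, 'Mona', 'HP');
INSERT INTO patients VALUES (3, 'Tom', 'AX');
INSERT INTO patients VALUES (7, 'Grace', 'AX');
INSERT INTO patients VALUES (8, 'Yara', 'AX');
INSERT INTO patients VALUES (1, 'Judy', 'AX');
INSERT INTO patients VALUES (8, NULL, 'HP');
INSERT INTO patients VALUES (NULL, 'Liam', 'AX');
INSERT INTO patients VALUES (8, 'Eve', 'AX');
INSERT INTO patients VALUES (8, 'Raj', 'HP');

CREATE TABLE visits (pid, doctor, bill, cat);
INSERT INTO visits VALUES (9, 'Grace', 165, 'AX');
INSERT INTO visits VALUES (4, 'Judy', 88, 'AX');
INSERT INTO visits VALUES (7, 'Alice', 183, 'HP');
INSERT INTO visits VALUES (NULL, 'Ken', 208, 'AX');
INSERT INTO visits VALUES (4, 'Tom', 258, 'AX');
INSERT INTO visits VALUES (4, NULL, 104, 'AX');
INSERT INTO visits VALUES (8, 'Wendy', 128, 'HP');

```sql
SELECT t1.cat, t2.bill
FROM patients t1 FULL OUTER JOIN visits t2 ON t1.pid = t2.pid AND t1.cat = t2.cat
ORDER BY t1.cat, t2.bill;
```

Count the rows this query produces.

15

FULL OUTER JOIN keeps every row from both sides; unmatched rows get NULL for the other side's columns.
Matching on t1.pid = t2.pid AND t1.cat = t2.cat. A NULL in a compared column never satisfies the condition.
Matched pairs: 3; unmatched t1 rows kept: 6; unmatched t2 rows kept: 6.
Total: 3 matched + 12 padded = 15 rows.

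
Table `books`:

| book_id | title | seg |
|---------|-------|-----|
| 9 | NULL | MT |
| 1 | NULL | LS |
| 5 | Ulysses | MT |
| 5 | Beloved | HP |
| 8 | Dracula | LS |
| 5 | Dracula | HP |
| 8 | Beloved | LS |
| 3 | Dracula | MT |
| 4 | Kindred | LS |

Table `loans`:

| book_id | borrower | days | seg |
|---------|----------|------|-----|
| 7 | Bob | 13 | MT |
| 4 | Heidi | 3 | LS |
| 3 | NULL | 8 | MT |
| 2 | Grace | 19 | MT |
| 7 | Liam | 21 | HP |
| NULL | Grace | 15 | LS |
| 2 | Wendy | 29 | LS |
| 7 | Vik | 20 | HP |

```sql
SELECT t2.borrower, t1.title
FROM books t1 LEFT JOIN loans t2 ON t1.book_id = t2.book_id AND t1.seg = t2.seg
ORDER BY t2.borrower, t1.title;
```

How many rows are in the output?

LEFT JOIN keeps every row from `books`; unmatched rows get NULL for `loans`'s columns.
Matching on t1.book_id = t2.book_id AND t1.seg = t2.seg. A NULL in a compared column never satisfies the condition.
Matched pairs: 2; unmatched t1 rows kept: 7.
Total: 2 matched + 7 padded = 9 rows.

9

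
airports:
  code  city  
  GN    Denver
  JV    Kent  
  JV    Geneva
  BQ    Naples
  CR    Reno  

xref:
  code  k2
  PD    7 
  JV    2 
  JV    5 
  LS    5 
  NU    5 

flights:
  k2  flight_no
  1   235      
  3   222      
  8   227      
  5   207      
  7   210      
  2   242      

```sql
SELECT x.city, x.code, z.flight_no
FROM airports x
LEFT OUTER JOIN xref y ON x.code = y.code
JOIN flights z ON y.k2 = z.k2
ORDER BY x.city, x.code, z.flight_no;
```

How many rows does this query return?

Evaluate left to right. First `airports x LEFT JOIN xref y` on code: 7 row(s).
Then INNER JOIN `flights z` on k2: keep only rows whose y.k2 appears in z.
Result: 4 row(s).

4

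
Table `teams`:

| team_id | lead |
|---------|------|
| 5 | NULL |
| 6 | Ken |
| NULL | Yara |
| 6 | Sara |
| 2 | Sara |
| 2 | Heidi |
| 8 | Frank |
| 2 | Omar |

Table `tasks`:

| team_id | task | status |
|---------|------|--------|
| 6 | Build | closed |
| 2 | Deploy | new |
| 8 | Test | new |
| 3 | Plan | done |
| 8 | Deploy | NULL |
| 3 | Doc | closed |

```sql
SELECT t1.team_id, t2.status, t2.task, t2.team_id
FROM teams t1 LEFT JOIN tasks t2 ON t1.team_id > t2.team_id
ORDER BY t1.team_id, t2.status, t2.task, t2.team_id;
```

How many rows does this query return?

17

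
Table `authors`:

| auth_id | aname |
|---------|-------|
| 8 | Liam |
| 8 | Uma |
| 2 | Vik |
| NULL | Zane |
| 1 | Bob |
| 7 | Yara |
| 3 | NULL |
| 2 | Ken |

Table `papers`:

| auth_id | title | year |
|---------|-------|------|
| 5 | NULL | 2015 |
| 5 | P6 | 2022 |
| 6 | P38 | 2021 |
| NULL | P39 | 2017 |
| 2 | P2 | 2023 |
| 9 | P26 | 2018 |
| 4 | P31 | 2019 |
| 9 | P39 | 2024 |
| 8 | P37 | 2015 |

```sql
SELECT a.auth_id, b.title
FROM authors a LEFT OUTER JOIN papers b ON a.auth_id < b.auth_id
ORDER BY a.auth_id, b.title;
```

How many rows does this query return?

37

LEFT JOIN keeps every row from `authors`; unmatched rows get NULL for `papers`'s columns.
Matching on a.auth_id < b.auth_id. A NULL in a compared column never satisfies the condition.
Matched pairs: 36; unmatched a rows kept: 1.
Total: 36 matched + 1 padded = 37 rows.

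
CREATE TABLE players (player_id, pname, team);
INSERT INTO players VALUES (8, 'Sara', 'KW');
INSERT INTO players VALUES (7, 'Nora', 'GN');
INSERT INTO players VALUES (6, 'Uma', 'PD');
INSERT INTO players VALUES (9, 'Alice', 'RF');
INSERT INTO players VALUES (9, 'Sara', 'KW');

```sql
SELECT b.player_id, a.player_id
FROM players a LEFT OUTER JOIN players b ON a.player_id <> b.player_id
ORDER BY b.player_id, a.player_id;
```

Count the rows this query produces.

18

LEFT JOIN keeps every row from `players a`; unmatched rows get NULL for `players b`'s columns.
Matching on a.player_id <> b.player_id.
- a (player_id=8) pairs with 4 row(s) of b.
- a (player_id=7) pairs with 4 row(s) of b.
- a (player_id=6) pairs with 4 row(s) of b.
- a (player_id=9) pairs with 3 row(s) of b.
- a (player_id=9) pairs with 3 row(s) of b.
Total: 18 rows.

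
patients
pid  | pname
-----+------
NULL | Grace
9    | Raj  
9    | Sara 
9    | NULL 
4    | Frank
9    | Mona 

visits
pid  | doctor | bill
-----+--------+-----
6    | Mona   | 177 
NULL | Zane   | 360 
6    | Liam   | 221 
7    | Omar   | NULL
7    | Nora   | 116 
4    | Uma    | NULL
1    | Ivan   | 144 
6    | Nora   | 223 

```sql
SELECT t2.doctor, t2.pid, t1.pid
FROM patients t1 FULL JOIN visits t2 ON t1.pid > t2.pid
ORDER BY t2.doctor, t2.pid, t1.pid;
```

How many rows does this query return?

FULL OUTER JOIN keeps every row from both sides; unmatched rows get NULL for the other side's columns.
Matching on t1.pid > t2.pid. A NULL in a compared column never satisfies the condition.
- pid=NULL: no t2 row matches, row kept with t2 columns NULL.
- pid=9: 7 matching t2 row(s), so 7 row(s) emitted.
- pid=9: 7 matching t2 row(s), so 7 row(s) emitted.
- pid=9: 7 matching t2 row(s), so 7 row(s) emitted.
- pid=4: 1 matching t2 row(s), so 1 row(s) emitted.
- pid=9: 7 matching t2 row(s), so 7 row(s) emitted.
- 1 t2 row(s) had no t1 match → kept, t1 columns NULL.
Total: 29 matched + 2 padded = 31 rows.

31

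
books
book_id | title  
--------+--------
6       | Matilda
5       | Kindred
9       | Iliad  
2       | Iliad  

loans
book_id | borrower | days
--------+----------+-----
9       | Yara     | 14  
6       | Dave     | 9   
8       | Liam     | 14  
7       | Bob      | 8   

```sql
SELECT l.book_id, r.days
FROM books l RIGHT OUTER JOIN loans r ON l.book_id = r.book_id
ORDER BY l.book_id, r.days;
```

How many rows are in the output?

RIGHT JOIN keeps every row from `loans`; unmatched rows get NULL for `books`'s columns.
Matching on l.book_id = r.book_id.
- l (book_id=6) pairs with 1 row(s) of r.
- l (book_id=5) has no partner in r.
- l (book_id=9) pairs with 1 row(s) of r.
- l (book_id=2) has no partner in r.
- 2 r row(s) had no l match → kept, l columns NULL.
Total: 2 matched + 2 padded = 4 rows.

4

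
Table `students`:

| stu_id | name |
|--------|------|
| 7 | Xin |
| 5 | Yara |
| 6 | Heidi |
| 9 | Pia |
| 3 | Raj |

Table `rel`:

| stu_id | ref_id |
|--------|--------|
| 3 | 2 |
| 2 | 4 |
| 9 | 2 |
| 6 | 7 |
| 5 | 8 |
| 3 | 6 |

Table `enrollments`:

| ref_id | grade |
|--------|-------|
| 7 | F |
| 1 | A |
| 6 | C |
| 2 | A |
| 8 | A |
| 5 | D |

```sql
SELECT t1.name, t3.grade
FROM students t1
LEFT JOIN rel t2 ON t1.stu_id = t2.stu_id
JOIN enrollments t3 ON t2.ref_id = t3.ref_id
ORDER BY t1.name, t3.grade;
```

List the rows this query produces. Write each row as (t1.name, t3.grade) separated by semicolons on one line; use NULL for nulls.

(Heidi, F); (Pia, A); (Raj, A); (Raj, C); (Yara, A)

Evaluate left to right. First `students t1 LEFT JOIN rel t2` on stu_id: 6 row(s).
Then INNER JOIN `enrollments t3` on ref_id: keep only rows whose t2.ref_id appears in t3.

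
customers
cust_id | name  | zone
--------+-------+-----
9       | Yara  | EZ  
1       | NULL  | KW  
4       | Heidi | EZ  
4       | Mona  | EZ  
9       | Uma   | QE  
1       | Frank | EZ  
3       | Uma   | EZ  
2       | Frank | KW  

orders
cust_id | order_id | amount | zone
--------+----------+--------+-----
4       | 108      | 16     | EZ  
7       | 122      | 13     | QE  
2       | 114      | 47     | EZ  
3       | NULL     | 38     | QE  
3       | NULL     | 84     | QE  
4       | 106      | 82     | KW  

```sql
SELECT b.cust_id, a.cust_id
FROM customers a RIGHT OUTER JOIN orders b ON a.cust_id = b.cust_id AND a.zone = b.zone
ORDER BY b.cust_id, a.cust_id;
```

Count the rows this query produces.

7

RIGHT JOIN keeps every row from `orders`; unmatched rows get NULL for `customers`'s columns.
Matching on a.cust_id = b.cust_id AND a.zone = b.zone.
- a (cust_id=9, zone=EZ) has no partner in b.
- a (cust_id=1, zone=KW) has no partner in b.
- a (cust_id=4, zone=EZ) pairs with 1 row(s) of b.
- a (cust_id=4, zone=EZ) pairs with 1 row(s) of b.
- a (cust_id=9, zone=QE) has no partner in b.
- a (cust_id=1, zone=EZ) has no partner in b.
- a (cust_id=3, zone=EZ) has no partner in b.
- a (cust_id=2, zone=KW) has no partner in b.
- plus 5 unmatched b row(s), each kept with NULL a columns.
Total: 2 matched + 5 padded = 7 rows.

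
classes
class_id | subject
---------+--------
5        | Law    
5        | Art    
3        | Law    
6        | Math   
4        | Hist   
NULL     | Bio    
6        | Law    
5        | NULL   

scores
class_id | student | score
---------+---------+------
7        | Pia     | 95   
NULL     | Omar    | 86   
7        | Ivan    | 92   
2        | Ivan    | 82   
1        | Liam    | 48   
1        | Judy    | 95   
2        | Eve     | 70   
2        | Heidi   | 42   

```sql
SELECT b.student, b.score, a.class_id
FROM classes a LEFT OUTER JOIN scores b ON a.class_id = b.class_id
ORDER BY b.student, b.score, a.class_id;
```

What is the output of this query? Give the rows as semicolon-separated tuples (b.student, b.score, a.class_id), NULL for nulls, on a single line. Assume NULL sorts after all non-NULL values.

(NULL, NULL, 3); (NULL, NULL, 4); (NULL, NULL, 5); (NULL, NULL, 5); (NULL, NULL, 5); (NULL, NULL, 6); (NULL, NULL, 6); (NULL, NULL, NULL)

LEFT JOIN keeps every row from `classes`; unmatched rows get NULL for `scores`'s columns.
Matching on a.class_id = b.class_id. A NULL in a compared column never satisfies the condition.
- a (class_id=5) has no partner → padded with NULL.
- a (class_id=5) has no partner → padded with NULL.
- a (class_id=3) has no partner → padded with NULL.
- a (class_id=6) has no partner → padded with NULL.
- a (class_id=4) has no partner → padded with NULL.
- a (class_id=NULL) has no partner → padded with NULL.
- a (class_id=6) has no partner → padded with NULL.
- a (class_id=5) has no partner → padded with NULL.
After projecting and ordering:
b.student | b.score | a.class_id
NULL | NULL | 3
NULL | NULL | 4
NULL | NULL | 5
NULL | NULL | 5
NULL | NULL | 5
NULL | NULL | 6
NULL | NULL | 6
NULL | NULL | NULL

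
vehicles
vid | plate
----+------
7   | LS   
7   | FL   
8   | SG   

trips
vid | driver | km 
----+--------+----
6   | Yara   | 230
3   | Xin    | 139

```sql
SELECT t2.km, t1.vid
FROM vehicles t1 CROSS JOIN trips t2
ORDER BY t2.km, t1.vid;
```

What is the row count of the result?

6

CROSS JOIN pairs every row of `vehicles` with every row of `trips`: 3 × 2 = 6 rows.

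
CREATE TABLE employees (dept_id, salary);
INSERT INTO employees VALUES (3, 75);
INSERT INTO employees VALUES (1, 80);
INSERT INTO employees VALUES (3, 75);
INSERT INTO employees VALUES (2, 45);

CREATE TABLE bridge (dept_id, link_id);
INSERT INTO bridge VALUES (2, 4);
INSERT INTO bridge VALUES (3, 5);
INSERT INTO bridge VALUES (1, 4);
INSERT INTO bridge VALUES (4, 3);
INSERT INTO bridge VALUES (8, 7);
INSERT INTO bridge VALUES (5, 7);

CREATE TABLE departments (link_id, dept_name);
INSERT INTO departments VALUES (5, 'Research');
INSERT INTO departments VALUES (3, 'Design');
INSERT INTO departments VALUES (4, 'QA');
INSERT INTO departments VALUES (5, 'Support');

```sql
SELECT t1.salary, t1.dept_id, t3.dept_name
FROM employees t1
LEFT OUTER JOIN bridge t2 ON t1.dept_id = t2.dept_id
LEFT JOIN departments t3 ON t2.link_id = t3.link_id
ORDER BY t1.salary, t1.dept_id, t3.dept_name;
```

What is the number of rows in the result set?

6

Joins associate left-to-right: employees LEFT JOIN bridge on dept_id gives 4 intermediate row(s).
Then LEFT JOIN `departments t3` on link_id: each of those 4 rows is kept; rows whose t2.link_id has no match in t3 get NULL for t3's columns.
Result: 6 row(s).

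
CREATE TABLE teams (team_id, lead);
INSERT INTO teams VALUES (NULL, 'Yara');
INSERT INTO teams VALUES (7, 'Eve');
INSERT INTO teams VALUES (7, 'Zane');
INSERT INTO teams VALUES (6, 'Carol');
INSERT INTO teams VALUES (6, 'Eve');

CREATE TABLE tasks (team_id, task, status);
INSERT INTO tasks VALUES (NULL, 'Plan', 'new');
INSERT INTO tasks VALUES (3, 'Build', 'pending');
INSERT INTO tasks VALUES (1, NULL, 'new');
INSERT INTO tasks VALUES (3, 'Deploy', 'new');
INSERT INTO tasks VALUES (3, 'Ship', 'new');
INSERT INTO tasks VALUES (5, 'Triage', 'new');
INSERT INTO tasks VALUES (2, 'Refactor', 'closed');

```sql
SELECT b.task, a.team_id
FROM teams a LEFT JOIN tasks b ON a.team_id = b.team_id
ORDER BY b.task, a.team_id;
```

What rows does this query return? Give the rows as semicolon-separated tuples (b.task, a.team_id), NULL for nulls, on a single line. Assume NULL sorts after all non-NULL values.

LEFT JOIN keeps every row from `teams`; unmatched rows get NULL for `tasks`'s columns.
Matching on a.team_id = b.team_id. A NULL in a compared column never satisfies the condition.
- team_id=NULL: no b row matches, row kept with b columns NULL.
- team_id=7: no b row matches, row kept with b columns NULL.
- team_id=7: no b row matches, row kept with b columns NULL.
- team_id=6: no b row matches, row kept with b columns NULL.
- team_id=6: no b row matches, row kept with b columns NULL.
After projecting and ordering:
b.task | a.team_id
NULL | 6
NULL | 6
NULL | 7
NULL | 7
NULL | NULL

(NULL, 6); (NULL, 6); (NULL, 7); (NULL, 7); (NULL, NULL)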